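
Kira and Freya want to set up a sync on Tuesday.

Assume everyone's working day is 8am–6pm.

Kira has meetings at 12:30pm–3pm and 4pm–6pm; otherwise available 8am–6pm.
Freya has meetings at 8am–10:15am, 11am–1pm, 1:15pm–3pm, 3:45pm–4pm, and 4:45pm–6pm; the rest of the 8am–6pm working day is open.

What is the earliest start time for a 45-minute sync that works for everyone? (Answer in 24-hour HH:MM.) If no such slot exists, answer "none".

10:15

Kira free within 08:00–18:00: 08:00–12:30, 15:00–16:00.
Freya free within 08:00–18:00: 10:15–11:00, 13:00–13:15, 15:00–15:45, 16:00–16:45.
Kira ∩ Freya: 10:15–11:00, 15:00–15:45.
Windows ≥ 45 min: 10:15–11:00, 15:00–15:45.
Earliest such window starts at 10:15.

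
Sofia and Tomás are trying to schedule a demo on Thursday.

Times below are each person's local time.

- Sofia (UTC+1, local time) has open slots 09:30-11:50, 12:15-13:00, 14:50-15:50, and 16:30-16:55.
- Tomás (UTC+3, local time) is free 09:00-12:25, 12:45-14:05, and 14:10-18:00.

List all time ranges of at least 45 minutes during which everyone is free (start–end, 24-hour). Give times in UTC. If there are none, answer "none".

08:30–09:25, 09:45–10:50, 11:15–12:00, 13:50–14:50

Sofia → UTC: 08:30–10:50, 11:15–12:00, 13:50–14:50, 15:30–15:55.
Tomás → UTC: 06:00–09:25, 09:45–11:05, 11:10–15:00.
Sofia ∩ Tomás: 08:30–09:25, 09:45–10:50, 11:15–12:00, 13:50–14:50.
Windows ≥ 45 min: 08:30–09:25, 09:45–10:50, 11:15–12:00, 13:50–14:50.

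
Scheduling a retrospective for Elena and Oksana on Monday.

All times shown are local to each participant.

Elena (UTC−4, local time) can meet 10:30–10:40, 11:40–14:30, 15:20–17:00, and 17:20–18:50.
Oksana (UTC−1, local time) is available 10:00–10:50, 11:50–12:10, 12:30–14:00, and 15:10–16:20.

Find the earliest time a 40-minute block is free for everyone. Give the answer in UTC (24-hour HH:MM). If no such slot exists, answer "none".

Elena → UTC: 14:30–14:40, 15:40–18:30, 19:20–21:00, 21:20–22:50.
Oksana → UTC: 11:00–11:50, 12:50–13:10, 13:30–15:00, 16:10–17:20.
Elena ∩ Oksana: 14:30–14:40, 16:10–17:20.
Windows ≥ 40 min: 16:10–17:20.
Earliest such window starts at 16:10.

16:10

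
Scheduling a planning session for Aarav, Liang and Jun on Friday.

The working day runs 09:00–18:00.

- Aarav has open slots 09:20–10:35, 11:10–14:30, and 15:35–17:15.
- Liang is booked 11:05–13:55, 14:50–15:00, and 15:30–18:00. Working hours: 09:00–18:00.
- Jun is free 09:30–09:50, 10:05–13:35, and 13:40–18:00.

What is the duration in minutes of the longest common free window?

Liang free within 09:00–18:00: 09:00–11:05, 13:55–14:50, 15:00–15:30.
Aarav ∩ Liang: 09:20–10:35, 13:55–14:30.
Aarav ∩ Liang ∩ Jun: 09:30–09:50, 10:05–10:35, 13:55–14:30.
Common window lengths: 20, 30, 35 min; longest is 35.

35 minutes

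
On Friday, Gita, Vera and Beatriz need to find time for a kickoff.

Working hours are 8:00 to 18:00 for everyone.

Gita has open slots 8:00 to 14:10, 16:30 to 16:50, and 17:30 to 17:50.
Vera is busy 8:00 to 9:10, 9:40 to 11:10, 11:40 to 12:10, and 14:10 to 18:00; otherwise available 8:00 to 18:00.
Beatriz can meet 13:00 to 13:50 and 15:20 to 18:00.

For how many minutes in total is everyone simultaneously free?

50 minutes

Vera free within 08:00–18:00: 09:10–09:40, 11:10–11:40, 12:10–14:10.
Gita ∩ Vera: 09:10–09:40, 11:10–11:40, 12:10–14:10.
Gita ∩ Vera ∩ Beatriz: 13:00–13:50.
Total common minutes: 50.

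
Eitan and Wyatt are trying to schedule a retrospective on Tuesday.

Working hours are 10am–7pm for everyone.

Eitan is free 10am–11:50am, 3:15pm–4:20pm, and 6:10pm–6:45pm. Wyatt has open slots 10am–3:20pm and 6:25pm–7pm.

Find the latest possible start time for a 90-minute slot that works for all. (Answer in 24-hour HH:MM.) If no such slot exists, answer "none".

Eitan ∩ Wyatt: 10:00–11:50, 15:15–15:20, 18:25–18:45.
Windows ≥ 90 min: 10:00–11:50.
Latest start in the last window 10:00–11:50 is 11:50 − 90 min = 10:20.

10:20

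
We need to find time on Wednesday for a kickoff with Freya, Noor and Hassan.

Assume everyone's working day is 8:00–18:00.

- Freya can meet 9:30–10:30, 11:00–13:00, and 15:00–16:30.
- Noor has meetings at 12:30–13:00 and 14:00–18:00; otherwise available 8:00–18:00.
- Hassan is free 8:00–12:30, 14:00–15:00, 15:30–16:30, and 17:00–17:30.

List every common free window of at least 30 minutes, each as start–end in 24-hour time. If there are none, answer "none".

09:30–10:30, 11:00–12:30

Noor free within 08:00–18:00: 08:00–12:30, 13:00–14:00.
Freya ∩ Noor: 09:30–10:30, 11:00–12:30.
Freya ∩ Noor ∩ Hassan: 09:30–10:30, 11:00–12:30.
Windows ≥ 30 min: 09:30–10:30, 11:00–12:30.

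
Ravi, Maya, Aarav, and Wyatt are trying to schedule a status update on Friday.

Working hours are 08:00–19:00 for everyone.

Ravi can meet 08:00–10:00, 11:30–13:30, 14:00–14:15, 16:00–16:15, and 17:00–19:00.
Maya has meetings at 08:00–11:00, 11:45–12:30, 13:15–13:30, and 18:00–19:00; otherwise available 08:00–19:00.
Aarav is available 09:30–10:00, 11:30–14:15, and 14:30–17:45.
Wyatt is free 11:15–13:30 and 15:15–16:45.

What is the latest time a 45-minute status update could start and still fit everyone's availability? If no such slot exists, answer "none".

Maya free within 08:00–19:00: 11:00–11:45, 12:30–13:15, 13:30–18:00.
Ravi ∩ Maya: 11:30–11:45, 12:30–13:15, 14:00–14:15, 16:00–16:15, 17:00–18:00.
Ravi ∩ Maya ∩ Aarav: 11:30–11:45, 12:30–13:15, 14:00–14:15, 16:00–16:15, 17:00–17:45.
Ravi ∩ Maya ∩ Aarav ∩ Wyatt: 11:30–11:45, 12:30–13:15, 16:00–16:15.
Windows ≥ 45 min: 12:30–13:15.
Latest start in the last window 12:30–13:15 is 13:15 − 45 min = 12:30.

12:30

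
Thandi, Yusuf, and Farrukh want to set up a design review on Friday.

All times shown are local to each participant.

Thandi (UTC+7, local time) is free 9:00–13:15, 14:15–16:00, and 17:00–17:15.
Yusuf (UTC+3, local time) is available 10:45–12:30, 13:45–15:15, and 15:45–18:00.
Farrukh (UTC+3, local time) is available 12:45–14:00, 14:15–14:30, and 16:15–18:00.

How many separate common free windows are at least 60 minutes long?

Thandi → UTC: 02:00–06:15, 07:15–09:00, 10:00–10:15.
Yusuf → UTC: 07:45–09:30, 10:45–12:15, 12:45–15:00.
Farrukh → UTC: 09:45–11:00, 11:15–11:30, 13:15–15:00.
Thandi ∩ Yusuf: 07:45–09:00.
Thandi ∩ Yusuf ∩ Farrukh: (none).
Windows ≥ 60 min: (none).
That's 0 windows.

0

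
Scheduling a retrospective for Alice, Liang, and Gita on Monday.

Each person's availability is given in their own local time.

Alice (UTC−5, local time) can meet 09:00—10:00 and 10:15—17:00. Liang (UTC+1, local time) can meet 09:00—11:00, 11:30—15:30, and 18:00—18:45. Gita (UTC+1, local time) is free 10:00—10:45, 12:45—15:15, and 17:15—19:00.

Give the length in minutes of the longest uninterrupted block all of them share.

45 minutes

Alice → UTC: 14:00–15:00, 15:15–22:00.
Liang → UTC: 08:00–10:00, 10:30–14:30, 17:00–17:45.
Gita → UTC: 09:00–09:45, 11:45–14:15, 16:15–18:00.
Alice ∩ Liang: 14:00–14:30, 17:00–17:45.
Alice ∩ Liang ∩ Gita: 14:00–14:15, 17:00–17:45.
Common window lengths: 15, 45 min; longest is 45.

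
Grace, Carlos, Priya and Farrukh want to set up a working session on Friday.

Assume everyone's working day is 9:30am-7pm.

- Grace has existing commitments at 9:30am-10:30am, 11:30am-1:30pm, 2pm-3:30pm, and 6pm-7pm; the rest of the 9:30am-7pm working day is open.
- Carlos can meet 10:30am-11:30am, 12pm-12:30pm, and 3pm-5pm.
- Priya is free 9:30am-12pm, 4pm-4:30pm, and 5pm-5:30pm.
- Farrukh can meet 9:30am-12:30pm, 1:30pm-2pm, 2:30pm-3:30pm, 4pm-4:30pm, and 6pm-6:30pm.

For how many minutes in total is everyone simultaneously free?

Grace free within 09:30–19:00: 10:30–11:30, 13:30–14:00, 15:30–18:00.
Grace ∩ Carlos: 10:30–11:30, 15:30–17:00.
Grace ∩ Carlos ∩ Priya: 10:30–11:30, 16:00–16:30.
Grace ∩ Carlos ∩ Priya ∩ Farrukh: 10:30–11:30, 16:00–16:30.
Total common minutes: 60 + 30 = 90.

90 minutes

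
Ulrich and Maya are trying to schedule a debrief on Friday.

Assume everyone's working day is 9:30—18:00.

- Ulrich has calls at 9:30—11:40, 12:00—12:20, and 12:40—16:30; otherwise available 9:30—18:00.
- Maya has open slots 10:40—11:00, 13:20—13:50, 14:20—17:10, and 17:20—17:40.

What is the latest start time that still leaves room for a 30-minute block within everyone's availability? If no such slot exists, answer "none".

16:40

Ulrich free within 09:30–18:00: 11:40–12:00, 12:20–12:40, 16:30–18:00.
Ulrich ∩ Maya: 16:30–17:10, 17:20–17:40.
Windows ≥ 30 min: 16:30–17:10.
Latest start in the last window 16:30–17:10 is 17:10 − 30 min = 16:40.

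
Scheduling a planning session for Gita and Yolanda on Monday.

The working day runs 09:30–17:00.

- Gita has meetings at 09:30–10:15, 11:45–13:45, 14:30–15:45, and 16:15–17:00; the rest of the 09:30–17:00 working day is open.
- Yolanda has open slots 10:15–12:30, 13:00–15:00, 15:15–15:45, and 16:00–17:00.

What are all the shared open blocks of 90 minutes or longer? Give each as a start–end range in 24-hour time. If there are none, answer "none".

Gita free within 09:30–17:00: 10:15–11:45, 13:45–14:30, 15:45–16:15.
Gita ∩ Yolanda: 10:15–11:45, 13:45–14:30, 16:00–16:15.
Windows ≥ 90 min: 10:15–11:45.

10:15–11:45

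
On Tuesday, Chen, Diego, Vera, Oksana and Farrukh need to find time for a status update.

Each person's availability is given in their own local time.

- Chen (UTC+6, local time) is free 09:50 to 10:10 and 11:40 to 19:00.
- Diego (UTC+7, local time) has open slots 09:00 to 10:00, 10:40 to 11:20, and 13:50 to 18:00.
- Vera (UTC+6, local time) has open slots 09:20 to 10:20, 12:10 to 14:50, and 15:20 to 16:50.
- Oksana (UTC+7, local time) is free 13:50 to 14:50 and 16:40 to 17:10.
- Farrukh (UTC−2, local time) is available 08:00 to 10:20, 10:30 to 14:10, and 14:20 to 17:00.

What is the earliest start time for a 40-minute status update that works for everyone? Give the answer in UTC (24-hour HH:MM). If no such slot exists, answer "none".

Chen → UTC: 03:50–04:10, 05:40–13:00.
Diego → UTC: 02:00–03:00, 03:40–04:20, 06:50–11:00.
Vera → UTC: 03:20–04:20, 06:10–08:50, 09:20–10:50.
Oksana → UTC: 06:50–07:50, 09:40–10:10.
Farrukh → UTC: 10:00–12:20, 12:30–16:10, 16:20–19:00.
Chen ∩ Diego: 03:50–04:10, 06:50–11:00.
Chen ∩ Diego ∩ Vera: 03:50–04:10, 06:50–08:50, 09:20–10:50.
Chen ∩ Diego ∩ Vera ∩ Oksana: 06:50–07:50, 09:40–10:10.
Chen ∩ Diego ∩ Vera ∩ Oksana ∩ Farrukh: 10:00–10:10.
Windows ≥ 40 min: (none).

none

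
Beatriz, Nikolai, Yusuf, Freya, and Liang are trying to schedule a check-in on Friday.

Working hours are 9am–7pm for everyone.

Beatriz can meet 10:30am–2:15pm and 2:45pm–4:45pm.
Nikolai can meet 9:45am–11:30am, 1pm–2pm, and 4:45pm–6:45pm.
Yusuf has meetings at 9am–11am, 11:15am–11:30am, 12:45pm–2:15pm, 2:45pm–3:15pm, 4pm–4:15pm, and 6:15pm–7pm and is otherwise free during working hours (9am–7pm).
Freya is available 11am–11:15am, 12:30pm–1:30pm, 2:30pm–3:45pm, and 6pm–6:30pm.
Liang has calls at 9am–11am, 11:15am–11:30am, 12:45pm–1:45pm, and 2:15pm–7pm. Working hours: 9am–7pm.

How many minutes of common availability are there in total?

Yusuf free within 09:00–19:00: 11:00–11:15, 11:30–12:45, 14:15–14:45, 15:15–16:00, 16:15–18:15.
Liang free within 09:00–19:00: 11:00–11:15, 11:30–12:45, 13:45–14:15.
Beatriz ∩ Nikolai: 10:30–11:30, 13:00–14:00.
Beatriz ∩ Nikolai ∩ Yusuf: 11:00–11:15.
Beatriz ∩ Nikolai ∩ Yusuf ∩ Freya: 11:00–11:15.
Beatriz ∩ Nikolai ∩ Yusuf ∩ Freya ∩ Liang: 11:00–11:15.
Total common minutes: 15.

15 minutes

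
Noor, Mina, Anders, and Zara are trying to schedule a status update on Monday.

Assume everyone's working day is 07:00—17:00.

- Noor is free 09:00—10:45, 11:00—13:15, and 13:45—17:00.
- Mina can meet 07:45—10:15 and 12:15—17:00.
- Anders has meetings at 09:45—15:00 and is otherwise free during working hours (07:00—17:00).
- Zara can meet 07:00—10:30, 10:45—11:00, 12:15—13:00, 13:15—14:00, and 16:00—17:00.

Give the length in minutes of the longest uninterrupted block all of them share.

Anders free within 07:00–17:00: 07:00–09:45, 15:00–17:00.
Noor ∩ Mina: 09:00–10:15, 12:15–13:15, 13:45–17:00.
Noor ∩ Mina ∩ Anders: 09:00–09:45, 15:00–17:00.
Noor ∩ Mina ∩ Anders ∩ Zara: 09:00–09:45, 16:00–17:00.
Common window lengths: 45, 60 min; longest is 60.

60 minutes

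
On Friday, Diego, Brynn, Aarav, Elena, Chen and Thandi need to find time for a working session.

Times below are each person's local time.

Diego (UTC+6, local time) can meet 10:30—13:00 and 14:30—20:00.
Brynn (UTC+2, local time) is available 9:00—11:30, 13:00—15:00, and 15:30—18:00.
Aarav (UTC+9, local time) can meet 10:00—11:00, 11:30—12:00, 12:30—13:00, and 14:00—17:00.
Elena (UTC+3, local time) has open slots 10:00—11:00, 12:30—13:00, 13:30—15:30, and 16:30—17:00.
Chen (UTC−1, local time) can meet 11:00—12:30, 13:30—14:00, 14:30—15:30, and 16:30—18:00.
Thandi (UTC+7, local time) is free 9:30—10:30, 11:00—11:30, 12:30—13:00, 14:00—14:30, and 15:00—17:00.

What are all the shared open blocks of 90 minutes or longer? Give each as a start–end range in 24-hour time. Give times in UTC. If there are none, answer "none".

Diego → UTC: 04:30–07:00, 08:30–14:00.
Brynn → UTC: 07:00–09:30, 11:00–13:00, 13:30–16:00.
Aarav → UTC: 01:00–02:00, 02:30–03:00, 03:30–04:00, 05:00–08:00.
Elena → UTC: 07:00–08:00, 09:30–10:00, 10:30–12:30, 13:30–14:00.
Chen → UTC: 12:00–13:30, 14:30–15:00, 15:30–16:30, 17:30–19:00.
Thandi → UTC: 02:30–03:30, 04:00–04:30, 05:30–06:00, 07:00–07:30, 08:00–10:00.
Diego ∩ Brynn: 08:30–09:30, 11:00–13:00, 13:30–14:00.
Diego ∩ Brynn ∩ Aarav: (none).
Diego ∩ Brynn ∩ Aarav ∩ Elena: (none).
Diego ∩ Brynn ∩ Aarav ∩ Elena ∩ Chen: (none).
Diego ∩ Brynn ∩ Aarav ∩ Elena ∩ Chen ∩ Thandi: (none).
Windows ≥ 90 min: (none).

none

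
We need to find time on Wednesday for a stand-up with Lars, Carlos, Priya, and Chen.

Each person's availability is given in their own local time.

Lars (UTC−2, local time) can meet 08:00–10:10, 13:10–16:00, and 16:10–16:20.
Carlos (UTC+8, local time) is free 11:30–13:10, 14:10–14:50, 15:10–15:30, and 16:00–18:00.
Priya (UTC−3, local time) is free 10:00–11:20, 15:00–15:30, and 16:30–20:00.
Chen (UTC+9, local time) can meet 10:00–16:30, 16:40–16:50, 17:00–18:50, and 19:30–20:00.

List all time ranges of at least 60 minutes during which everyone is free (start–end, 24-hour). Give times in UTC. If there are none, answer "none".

none

Lars → UTC: 10:00–12:10, 15:10–18:00, 18:10–18:20.
Carlos → UTC: 03:30–05:10, 06:10–06:50, 07:10–07:30, 08:00–10:00.
Priya → UTC: 13:00–14:20, 18:00–18:30, 19:30–23:00.
Chen → UTC: 01:00–07:30, 07:40–07:50, 08:00–09:50, 10:30–11:00.
Lars ∩ Carlos: (none).
Lars ∩ Carlos ∩ Priya: (none).
Lars ∩ Carlos ∩ Priya ∩ Chen: (none).
Windows ≥ 60 min: (none).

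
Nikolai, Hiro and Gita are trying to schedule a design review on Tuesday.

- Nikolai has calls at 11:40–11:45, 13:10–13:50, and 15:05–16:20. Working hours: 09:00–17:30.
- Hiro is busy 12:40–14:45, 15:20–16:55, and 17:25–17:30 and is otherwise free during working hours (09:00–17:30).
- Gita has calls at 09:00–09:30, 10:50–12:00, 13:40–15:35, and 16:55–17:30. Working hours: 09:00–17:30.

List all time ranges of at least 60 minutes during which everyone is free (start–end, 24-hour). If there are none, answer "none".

Nikolai free within 09:00–17:30: 09:00–11:40, 11:45–13:10, 13:50–15:05, 16:20–17:30.
Hiro free within 09:00–17:30: 09:00–12:40, 14:45–15:20, 16:55–17:25.
Gita free within 09:00–17:30: 09:30–10:50, 12:00–13:40, 15:35–16:55.
Nikolai ∩ Hiro: 09:00–11:40, 11:45–12:40, 14:45–15:05, 16:55–17:25.
Nikolai ∩ Hiro ∩ Gita: 09:30–10:50, 12:00–12:40.
Windows ≥ 60 min: 09:30–10:50.

09:30–10:50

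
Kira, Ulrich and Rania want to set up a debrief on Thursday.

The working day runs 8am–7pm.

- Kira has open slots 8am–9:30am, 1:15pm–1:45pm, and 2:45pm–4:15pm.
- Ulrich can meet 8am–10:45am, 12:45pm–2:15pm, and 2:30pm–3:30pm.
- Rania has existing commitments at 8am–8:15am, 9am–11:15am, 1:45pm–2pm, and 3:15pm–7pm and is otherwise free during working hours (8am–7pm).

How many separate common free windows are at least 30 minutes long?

3

Rania free within 08:00–19:00: 08:15–09:00, 11:15–13:45, 14:00–15:15.
Kira ∩ Ulrich: 08:00–09:30, 13:15–13:45, 14:45–15:30.
Kira ∩ Ulrich ∩ Rania: 08:15–09:00, 13:15–13:45, 14:45–15:15.
Windows ≥ 30 min: 08:15–09:00, 13:15–13:45, 14:45–15:15.
That's 3 windows.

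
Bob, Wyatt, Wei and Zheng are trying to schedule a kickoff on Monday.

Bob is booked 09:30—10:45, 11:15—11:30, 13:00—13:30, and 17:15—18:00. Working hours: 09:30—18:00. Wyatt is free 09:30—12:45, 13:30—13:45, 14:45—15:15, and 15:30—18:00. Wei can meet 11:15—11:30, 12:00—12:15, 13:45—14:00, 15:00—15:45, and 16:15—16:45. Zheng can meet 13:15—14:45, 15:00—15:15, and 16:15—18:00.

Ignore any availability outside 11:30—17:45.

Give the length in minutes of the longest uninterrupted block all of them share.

30 minutes

Bob free within 09:30–18:00: 10:45–11:15, 11:30–13:00, 13:30–17:15.
Bob ∩ Wyatt: 10:45–11:15, 11:30–12:45, 13:30–13:45, 14:45–15:15, 15:30–17:15.
Bob ∩ Wyatt ∩ Wei: 12:00–12:15, 15:00–15:15, 15:30–15:45, 16:15–16:45.
Bob ∩ Wyatt ∩ Wei ∩ Zheng: 15:00–15:15, 16:15–16:45.
Restricted to 11:30–17:45: 15:00–15:15, 16:15–16:45.
Common window lengths: 15, 30 min; longest is 30.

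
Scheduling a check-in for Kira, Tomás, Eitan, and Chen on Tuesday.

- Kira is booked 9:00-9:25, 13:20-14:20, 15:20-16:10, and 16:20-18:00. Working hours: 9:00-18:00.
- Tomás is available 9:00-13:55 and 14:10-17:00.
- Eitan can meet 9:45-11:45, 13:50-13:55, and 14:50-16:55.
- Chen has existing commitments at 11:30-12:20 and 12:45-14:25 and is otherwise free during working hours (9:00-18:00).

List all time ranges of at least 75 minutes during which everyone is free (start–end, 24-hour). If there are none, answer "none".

09:45–11:30

Kira free within 09:00–18:00: 09:25–13:20, 14:20–15:20, 16:10–16:20.
Chen free within 09:00–18:00: 09:00–11:30, 12:20–12:45, 14:25–18:00.
Kira ∩ Tomás: 09:25–13:20, 14:20–15:20, 16:10–16:20.
Kira ∩ Tomás ∩ Eitan: 09:45–11:45, 14:50–15:20, 16:10–16:20.
Kira ∩ Tomás ∩ Eitan ∩ Chen: 09:45–11:30, 14:50–15:20, 16:10–16:20.
Windows ≥ 75 min: 09:45–11:30.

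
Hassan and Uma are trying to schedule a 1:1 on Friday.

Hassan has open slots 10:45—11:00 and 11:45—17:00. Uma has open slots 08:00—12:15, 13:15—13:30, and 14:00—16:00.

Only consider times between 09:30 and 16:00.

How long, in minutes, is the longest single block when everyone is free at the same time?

120 minutes

Hassan ∩ Uma: 10:45–11:00, 11:45–12:15, 13:15–13:30, 14:00–16:00.
Restricted to 09:30–16:00: 10:45–11:00, 11:45–12:15, 13:15–13:30, 14:00–16:00.
Common window lengths: 15, 30, 15, 120 min; longest is 120.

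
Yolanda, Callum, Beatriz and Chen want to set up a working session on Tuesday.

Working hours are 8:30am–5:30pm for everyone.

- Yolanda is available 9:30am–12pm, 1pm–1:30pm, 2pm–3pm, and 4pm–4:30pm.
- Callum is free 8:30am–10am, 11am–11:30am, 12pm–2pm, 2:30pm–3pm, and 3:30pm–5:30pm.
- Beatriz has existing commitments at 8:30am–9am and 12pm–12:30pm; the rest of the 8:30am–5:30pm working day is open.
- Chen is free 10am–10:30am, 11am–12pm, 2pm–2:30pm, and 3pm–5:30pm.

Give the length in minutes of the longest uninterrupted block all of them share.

30 minutes

Beatriz free within 08:30–17:30: 09:00–12:00, 12:30–17:30.
Yolanda ∩ Callum: 09:30–10:00, 11:00–11:30, 13:00–13:30, 14:30–15:00, 16:00–16:30.
Yolanda ∩ Callum ∩ Beatriz: 09:30–10:00, 11:00–11:30, 13:00–13:30, 14:30–15:00, 16:00–16:30.
Yolanda ∩ Callum ∩ Beatriz ∩ Chen: 11:00–11:30, 16:00–16:30.
Common window lengths: 30, 30 min; longest is 30.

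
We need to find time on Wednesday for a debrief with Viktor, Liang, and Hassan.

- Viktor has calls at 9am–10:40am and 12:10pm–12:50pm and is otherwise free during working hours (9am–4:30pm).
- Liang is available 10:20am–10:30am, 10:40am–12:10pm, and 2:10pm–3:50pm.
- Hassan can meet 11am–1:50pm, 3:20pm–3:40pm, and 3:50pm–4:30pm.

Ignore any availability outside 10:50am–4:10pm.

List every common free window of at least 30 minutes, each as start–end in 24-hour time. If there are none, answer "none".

Viktor free within 09:00–16:30: 10:40–12:10, 12:50–16:30.
Viktor ∩ Liang: 10:40–12:10, 14:10–15:50.
Viktor ∩ Liang ∩ Hassan: 11:00–12:10, 15:20–15:40.
Restricted to 10:50–16:10: 11:00–12:10, 15:20–15:40.
Windows ≥ 30 min: 11:00–12:10.

11:00–12:10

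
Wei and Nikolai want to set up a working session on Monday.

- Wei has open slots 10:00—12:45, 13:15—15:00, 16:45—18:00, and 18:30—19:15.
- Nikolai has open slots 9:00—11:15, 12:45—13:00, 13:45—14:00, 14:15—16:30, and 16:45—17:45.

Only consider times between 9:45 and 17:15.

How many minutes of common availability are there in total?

Wei ∩ Nikolai: 10:00–11:15, 13:45–14:00, 14:15–15:00, 16:45–17:45.
Restricted to 09:45–17:15: 10:00–11:15, 13:45–14:00, 14:15–15:00, 16:45–17:15.
Total common minutes: 75 + 15 + 45 + 30 = 165.

165 minutes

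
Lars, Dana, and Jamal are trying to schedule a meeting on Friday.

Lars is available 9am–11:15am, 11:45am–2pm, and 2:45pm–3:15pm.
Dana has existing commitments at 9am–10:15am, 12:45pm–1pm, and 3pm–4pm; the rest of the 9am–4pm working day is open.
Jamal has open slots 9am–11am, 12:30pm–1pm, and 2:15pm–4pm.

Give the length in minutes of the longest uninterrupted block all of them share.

Dana free within 09:00–16:00: 10:15–12:45, 13:00–15:00.
Lars ∩ Dana: 10:15–11:15, 11:45–12:45, 13:00–14:00, 14:45–15:00.
Lars ∩ Dana ∩ Jamal: 10:15–11:00, 12:30–12:45, 14:45–15:00.
Common window lengths: 45, 15, 15 min; longest is 45.

45 minutes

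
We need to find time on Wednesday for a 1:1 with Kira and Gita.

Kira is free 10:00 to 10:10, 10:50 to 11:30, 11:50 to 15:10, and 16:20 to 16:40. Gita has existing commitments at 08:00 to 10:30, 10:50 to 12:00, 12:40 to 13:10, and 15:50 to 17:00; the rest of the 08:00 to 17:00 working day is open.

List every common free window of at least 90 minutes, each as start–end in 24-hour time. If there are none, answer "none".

Gita free within 08:00–17:00: 10:30–10:50, 12:00–12:40, 13:10–15:50.
Kira ∩ Gita: 12:00–12:40, 13:10–15:10.
Windows ≥ 90 min: 13:10–15:10.

13:10–15:10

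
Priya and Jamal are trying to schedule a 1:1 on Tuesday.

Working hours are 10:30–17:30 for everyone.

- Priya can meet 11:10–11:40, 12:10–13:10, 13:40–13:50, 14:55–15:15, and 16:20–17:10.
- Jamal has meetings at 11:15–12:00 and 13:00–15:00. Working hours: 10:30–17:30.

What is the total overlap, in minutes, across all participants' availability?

Jamal free within 10:30–17:30: 10:30–11:15, 12:00–13:00, 15:00–17:30.
Priya ∩ Jamal: 11:10–11:15, 12:10–13:00, 15:00–15:15, 16:20–17:10.
Total common minutes: 5 + 50 + 15 + 50 = 120.

120 minutes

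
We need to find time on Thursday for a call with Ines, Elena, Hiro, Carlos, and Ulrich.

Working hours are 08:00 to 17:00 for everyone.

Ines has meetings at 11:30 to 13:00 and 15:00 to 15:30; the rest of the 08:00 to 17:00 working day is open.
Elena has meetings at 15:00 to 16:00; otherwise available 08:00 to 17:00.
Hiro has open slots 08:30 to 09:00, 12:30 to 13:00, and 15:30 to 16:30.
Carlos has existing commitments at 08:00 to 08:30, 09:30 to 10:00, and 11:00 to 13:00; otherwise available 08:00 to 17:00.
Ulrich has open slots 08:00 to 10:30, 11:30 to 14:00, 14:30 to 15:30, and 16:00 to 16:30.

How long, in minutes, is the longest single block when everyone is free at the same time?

30 minutes

Ines free within 08:00–17:00: 08:00–11:30, 13:00–15:00, 15:30–17:00.
Elena free within 08:00–17:00: 08:00–15:00, 16:00–17:00.
Carlos free within 08:00–17:00: 08:30–09:30, 10:00–11:00, 13:00–17:00.
Ines ∩ Elena: 08:00–11:30, 13:00–15:00, 16:00–17:00.
Ines ∩ Elena ∩ Hiro: 08:30–09:00, 16:00–16:30.
Ines ∩ Elena ∩ Hiro ∩ Carlos: 08:30–09:00, 16:00–16:30.
Ines ∩ Elena ∩ Hiro ∩ Carlos ∩ Ulrich: 08:30–09:00, 16:00–16:30.
Common window lengths: 30, 30 min; longest is 30.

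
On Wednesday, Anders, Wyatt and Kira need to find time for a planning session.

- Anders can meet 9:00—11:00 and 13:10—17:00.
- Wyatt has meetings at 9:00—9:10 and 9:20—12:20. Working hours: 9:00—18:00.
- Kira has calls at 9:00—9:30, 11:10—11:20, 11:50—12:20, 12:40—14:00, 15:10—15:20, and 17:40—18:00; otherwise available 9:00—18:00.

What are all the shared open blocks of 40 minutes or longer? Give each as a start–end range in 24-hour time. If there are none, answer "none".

14:00–15:10, 15:20–17:00

Wyatt free within 09:00–18:00: 09:10–09:20, 12:20–18:00.
Kira free within 09:00–18:00: 09:30–11:10, 11:20–11:50, 12:20–12:40, 14:00–15:10, 15:20–17:40.
Anders ∩ Wyatt: 09:10–09:20, 13:10–17:00.
Anders ∩ Wyatt ∩ Kira: 14:00–15:10, 15:20–17:00.
Windows ≥ 40 min: 14:00–15:10, 15:20–17:00.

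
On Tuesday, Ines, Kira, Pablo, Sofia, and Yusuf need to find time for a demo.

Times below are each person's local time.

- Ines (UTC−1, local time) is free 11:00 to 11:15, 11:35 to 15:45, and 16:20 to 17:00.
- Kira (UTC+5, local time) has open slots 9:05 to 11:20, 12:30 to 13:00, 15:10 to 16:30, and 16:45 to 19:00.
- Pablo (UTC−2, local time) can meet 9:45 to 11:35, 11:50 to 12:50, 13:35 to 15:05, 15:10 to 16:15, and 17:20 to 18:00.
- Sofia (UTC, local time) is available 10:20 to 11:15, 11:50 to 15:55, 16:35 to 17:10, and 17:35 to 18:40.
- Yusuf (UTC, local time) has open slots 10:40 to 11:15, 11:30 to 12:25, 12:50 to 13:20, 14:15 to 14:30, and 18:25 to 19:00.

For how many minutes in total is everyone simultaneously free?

Ines → UTC: 12:00–12:15, 12:35–16:45, 17:20–18:00.
Kira → UTC: 04:05–06:20, 07:30–08:00, 10:10–11:30, 11:45–14:00.
Pablo → UTC: 11:45–13:35, 13:50–14:50, 15:35–17:05, 17:10–18:15, 19:20–20:00.
Sofia → UTC: 10:20–11:15, 11:50–15:55, 16:35–17:10, 17:35–18:40.
Yusuf → UTC: 10:40–11:15, 11:30–12:25, 12:50–13:20, 14:15–14:30, 18:25–19:00.
Ines ∩ Kira: 12:00–12:15, 12:35–14:00.
Ines ∩ Kira ∩ Pablo: 12:00–12:15, 12:35–13:35, 13:50–14:00.
Ines ∩ Kira ∩ Pablo ∩ Sofia: 12:00–12:15, 12:35–13:35, 13:50–14:00.
Ines ∩ Kira ∩ Pablo ∩ Sofia ∩ Yusuf: 12:00–12:15, 12:50–13:20.
Total common minutes: 15 + 30 = 45.

45 minutes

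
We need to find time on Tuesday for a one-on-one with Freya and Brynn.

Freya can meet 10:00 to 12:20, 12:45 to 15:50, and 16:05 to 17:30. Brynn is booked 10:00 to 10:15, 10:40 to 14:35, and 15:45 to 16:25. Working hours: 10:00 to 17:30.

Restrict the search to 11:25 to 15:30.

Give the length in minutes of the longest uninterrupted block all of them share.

Brynn free within 10:00–17:30: 10:15–10:40, 14:35–15:45, 16:25–17:30.
Freya ∩ Brynn: 10:15–10:40, 14:35–15:45, 16:25–17:30.
Restricted to 11:25–15:30: 14:35–15:30.
Single common window of 55 minutes.

55 minutes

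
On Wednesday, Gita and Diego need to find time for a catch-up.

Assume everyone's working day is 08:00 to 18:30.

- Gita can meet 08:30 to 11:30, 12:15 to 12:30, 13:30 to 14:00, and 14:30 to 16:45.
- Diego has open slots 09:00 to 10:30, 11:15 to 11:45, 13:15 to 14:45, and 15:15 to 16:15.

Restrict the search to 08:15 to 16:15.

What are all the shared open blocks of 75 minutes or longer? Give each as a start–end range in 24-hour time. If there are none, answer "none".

09:00–10:30

Gita ∩ Diego: 09:00–10:30, 11:15–11:30, 13:30–14:00, 14:30–14:45, 15:15–16:15.
Restricted to 08:15–16:15: 09:00–10:30, 11:15–11:30, 13:30–14:00, 14:30–14:45, 15:15–16:15.
Windows ≥ 75 min: 09:00–10:30.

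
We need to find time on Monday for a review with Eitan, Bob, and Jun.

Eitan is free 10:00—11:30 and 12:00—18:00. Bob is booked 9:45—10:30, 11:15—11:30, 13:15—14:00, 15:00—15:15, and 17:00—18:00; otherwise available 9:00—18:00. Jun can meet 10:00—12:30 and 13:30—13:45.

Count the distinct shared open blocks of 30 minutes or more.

2

Bob free within 09:00–18:00: 09:00–09:45, 10:30–11:15, 11:30–13:15, 14:00–15:00, 15:15–17:00.
Eitan ∩ Bob: 10:30–11:15, 12:00–13:15, 14:00–15:00, 15:15–17:00.
Eitan ∩ Bob ∩ Jun: 10:30–11:15, 12:00–12:30.
Windows ≥ 30 min: 10:30–11:15, 12:00–12:30.
That's 2 windows.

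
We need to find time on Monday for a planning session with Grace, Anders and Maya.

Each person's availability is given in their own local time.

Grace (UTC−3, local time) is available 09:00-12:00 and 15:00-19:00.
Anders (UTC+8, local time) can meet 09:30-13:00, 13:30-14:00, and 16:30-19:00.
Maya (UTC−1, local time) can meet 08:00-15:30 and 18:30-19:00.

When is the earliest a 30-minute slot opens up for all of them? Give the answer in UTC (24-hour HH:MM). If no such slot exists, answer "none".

Grace → UTC: 12:00–15:00, 18:00–22:00.
Anders → UTC: 01:30–05:00, 05:30–06:00, 08:30–11:00.
Maya → UTC: 09:00–16:30, 19:30–20:00.
Grace ∩ Anders: (none).
Grace ∩ Anders ∩ Maya: (none).
Windows ≥ 30 min: (none).

none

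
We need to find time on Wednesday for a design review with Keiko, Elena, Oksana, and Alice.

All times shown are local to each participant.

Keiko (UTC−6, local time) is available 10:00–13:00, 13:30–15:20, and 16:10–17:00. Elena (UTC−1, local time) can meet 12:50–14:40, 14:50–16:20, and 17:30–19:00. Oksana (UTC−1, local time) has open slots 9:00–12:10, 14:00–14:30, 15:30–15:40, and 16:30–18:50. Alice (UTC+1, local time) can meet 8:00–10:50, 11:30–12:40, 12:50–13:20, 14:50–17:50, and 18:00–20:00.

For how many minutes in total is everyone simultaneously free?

40 minutes

Keiko → UTC: 16:00–19:00, 19:30–21:20, 22:10–23:00.
Elena → UTC: 13:50–15:40, 15:50–17:20, 18:30–20:00.
Oksana → UTC: 10:00–13:10, 15:00–15:30, 16:30–16:40, 17:30–19:50.
Alice → UTC: 07:00–09:50, 10:30–11:40, 11:50–12:20, 13:50–16:50, 17:00–19:00.
Keiko ∩ Elena: 16:00–17:20, 18:30–19:00, 19:30–20:00.
Keiko ∩ Elena ∩ Oksana: 16:30–16:40, 18:30–19:00, 19:30–19:50.
Keiko ∩ Elena ∩ Oksana ∩ Alice: 16:30–16:40, 18:30–19:00.
Total common minutes: 10 + 30 = 40.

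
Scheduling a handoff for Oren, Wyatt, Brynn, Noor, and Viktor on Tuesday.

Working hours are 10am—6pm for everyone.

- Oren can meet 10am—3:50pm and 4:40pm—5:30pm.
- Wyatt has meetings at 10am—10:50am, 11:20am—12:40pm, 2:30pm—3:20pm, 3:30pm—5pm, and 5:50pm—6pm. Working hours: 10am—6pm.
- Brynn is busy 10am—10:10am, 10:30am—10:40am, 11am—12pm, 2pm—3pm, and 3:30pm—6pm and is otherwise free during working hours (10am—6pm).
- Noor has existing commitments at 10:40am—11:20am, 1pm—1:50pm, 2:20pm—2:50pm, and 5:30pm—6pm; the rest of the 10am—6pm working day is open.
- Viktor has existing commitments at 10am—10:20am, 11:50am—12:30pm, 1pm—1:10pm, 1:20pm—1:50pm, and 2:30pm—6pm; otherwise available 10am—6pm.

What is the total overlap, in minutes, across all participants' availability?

30 minutes

Wyatt free within 10:00–18:00: 10:50–11:20, 12:40–14:30, 15:20–15:30, 17:00–17:50.
Brynn free within 10:00–18:00: 10:10–10:30, 10:40–11:00, 12:00–14:00, 15:00–15:30.
Noor free within 10:00–18:00: 10:00–10:40, 11:20–13:00, 13:50–14:20, 14:50–17:30.
Viktor free within 10:00–18:00: 10:20–11:50, 12:30–13:00, 13:10–13:20, 13:50–14:30.
Oren ∩ Wyatt: 10:50–11:20, 12:40–14:30, 15:20–15:30, 17:00–17:30.
Oren ∩ Wyatt ∩ Brynn: 10:50–11:00, 12:40–14:00, 15:20–15:30.
Oren ∩ Wyatt ∩ Brynn ∩ Noor: 12:40–13:00, 13:50–14:00, 15:20–15:30.
Oren ∩ Wyatt ∩ Brynn ∩ Noor ∩ Viktor: 12:40–13:00, 13:50–14:00.
Total common minutes: 20 + 10 = 30.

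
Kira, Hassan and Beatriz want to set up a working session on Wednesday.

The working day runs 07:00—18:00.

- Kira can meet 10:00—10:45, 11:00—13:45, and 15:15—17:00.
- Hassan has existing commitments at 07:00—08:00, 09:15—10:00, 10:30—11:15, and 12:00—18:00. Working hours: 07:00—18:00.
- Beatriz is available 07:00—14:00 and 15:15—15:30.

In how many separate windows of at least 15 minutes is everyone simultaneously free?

2

Hassan free within 07:00–18:00: 08:00–09:15, 10:00–10:30, 11:15–12:00.
Kira ∩ Hassan: 10:00–10:30, 11:15–12:00.
Kira ∩ Hassan ∩ Beatriz: 10:00–10:30, 11:15–12:00.
Windows ≥ 15 min: 10:00–10:30, 11:15–12:00.
That's 2 windows.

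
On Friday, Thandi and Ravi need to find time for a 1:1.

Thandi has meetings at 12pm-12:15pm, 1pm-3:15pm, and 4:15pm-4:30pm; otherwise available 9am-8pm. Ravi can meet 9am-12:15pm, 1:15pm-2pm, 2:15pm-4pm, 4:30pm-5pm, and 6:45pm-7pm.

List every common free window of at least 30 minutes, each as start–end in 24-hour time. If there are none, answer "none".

Thandi free within 09:00–20:00: 09:00–12:00, 12:15–13:00, 15:15–16:15, 16:30–20:00.
Thandi ∩ Ravi: 09:00–12:00, 15:15–16:00, 16:30–17:00, 18:45–19:00.
Windows ≥ 30 min: 09:00–12:00, 15:15–16:00, 16:30–17:00.

09:00–12:00, 15:15–16:00, 16:30–17:00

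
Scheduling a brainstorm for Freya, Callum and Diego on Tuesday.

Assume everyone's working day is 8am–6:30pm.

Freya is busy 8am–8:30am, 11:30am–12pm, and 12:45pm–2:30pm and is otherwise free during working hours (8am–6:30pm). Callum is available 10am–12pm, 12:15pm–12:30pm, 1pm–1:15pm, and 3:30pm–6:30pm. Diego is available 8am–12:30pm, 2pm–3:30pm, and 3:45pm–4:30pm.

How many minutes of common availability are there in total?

Freya free within 08:00–18:30: 08:30–11:30, 12:00–12:45, 14:30–18:30.
Freya ∩ Callum: 10:00–11:30, 12:15–12:30, 15:30–18:30.
Freya ∩ Callum ∩ Diego: 10:00–11:30, 12:15–12:30, 15:45–16:30.
Total common minutes: 90 + 15 + 45 = 150.

150 minutes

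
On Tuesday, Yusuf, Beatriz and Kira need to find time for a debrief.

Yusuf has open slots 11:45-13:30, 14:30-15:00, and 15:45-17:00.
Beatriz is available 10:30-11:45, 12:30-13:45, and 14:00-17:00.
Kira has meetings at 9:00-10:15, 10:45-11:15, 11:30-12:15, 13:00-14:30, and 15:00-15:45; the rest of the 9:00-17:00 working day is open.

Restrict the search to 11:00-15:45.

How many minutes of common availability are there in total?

Kira free within 09:00–17:00: 10:15–10:45, 11:15–11:30, 12:15–13:00, 14:30–15:00, 15:45–17:00.
Yusuf ∩ Beatriz: 12:30–13:30, 14:30–15:00, 15:45–17:00.
Yusuf ∩ Beatriz ∩ Kira: 12:30–13:00, 14:30–15:00, 15:45–17:00.
Restricted to 11:00–15:45: 12:30–13:00, 14:30–15:00.
Total common minutes: 30 + 30 = 60.

60 minutes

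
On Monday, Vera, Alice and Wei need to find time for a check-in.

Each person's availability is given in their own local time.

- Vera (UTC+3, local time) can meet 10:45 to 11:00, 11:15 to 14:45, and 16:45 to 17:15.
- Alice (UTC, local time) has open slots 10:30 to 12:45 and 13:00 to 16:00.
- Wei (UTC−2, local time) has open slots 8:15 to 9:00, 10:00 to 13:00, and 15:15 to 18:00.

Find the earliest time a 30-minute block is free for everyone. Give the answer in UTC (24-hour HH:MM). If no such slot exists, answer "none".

10:30

Vera → UTC: 07:45–08:00, 08:15–11:45, 13:45–14:15.
Alice → UTC: 10:30–12:45, 13:00–16:00.
Wei → UTC: 10:15–11:00, 12:00–15:00, 17:15–20:00.
Vera ∩ Alice: 10:30–11:45, 13:45–14:15.
Vera ∩ Alice ∩ Wei: 10:30–11:00, 13:45–14:15.
Windows ≥ 30 min: 10:30–11:00, 13:45–14:15.
Earliest such window starts at 10:30.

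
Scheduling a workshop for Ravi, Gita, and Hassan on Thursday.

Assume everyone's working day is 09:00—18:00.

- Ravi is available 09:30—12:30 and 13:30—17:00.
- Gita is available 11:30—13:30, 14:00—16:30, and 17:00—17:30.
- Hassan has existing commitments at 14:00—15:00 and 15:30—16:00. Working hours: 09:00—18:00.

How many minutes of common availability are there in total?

Hassan free within 09:00–18:00: 09:00–14:00, 15:00–15:30, 16:00–18:00.
Ravi ∩ Gita: 11:30–12:30, 14:00–16:30.
Ravi ∩ Gita ∩ Hassan: 11:30–12:30, 15:00–15:30, 16:00–16:30.
Total common minutes: 60 + 30 + 30 = 120.

120 minutes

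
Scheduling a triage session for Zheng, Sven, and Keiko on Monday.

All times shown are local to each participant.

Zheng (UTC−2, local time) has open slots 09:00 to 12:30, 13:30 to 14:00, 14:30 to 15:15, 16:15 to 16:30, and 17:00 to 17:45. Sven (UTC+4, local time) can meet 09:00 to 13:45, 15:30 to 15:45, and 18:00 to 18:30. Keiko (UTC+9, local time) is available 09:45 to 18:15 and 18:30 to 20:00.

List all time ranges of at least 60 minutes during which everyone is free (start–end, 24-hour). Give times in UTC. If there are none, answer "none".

none

Zheng → UTC: 11:00–14:30, 15:30–16:00, 16:30–17:15, 18:15–18:30, 19:00–19:45.
Sven → UTC: 05:00–09:45, 11:30–11:45, 14:00–14:30.
Keiko → UTC: 00:45–09:15, 09:30–11:00.
Zheng ∩ Sven: 11:30–11:45, 14:00–14:30.
Zheng ∩ Sven ∩ Keiko: (none).
Windows ≥ 60 min: (none).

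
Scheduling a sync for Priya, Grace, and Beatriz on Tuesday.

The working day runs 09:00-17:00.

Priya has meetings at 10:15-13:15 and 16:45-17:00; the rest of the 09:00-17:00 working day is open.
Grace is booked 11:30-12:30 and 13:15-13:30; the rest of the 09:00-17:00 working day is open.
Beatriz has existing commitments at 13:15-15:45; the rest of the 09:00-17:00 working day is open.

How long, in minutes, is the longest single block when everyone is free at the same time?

Priya free within 09:00–17:00: 09:00–10:15, 13:15–16:45.
Grace free within 09:00–17:00: 09:00–11:30, 12:30–13:15, 13:30–17:00.
Beatriz free within 09:00–17:00: 09:00–13:15, 15:45–17:00.
Priya ∩ Grace: 09:00–10:15, 13:30–16:45.
Priya ∩ Grace ∩ Beatriz: 09:00–10:15, 15:45–16:45.
Common window lengths: 75, 60 min; longest is 75.

75 minutes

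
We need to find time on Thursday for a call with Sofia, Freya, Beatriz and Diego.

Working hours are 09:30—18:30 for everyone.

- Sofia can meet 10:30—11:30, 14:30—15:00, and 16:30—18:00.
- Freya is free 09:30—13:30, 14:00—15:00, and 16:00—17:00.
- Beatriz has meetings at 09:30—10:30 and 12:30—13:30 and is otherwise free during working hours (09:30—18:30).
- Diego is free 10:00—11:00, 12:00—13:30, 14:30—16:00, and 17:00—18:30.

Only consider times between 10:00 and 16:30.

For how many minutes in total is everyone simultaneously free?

Beatriz free within 09:30–18:30: 10:30–12:30, 13:30–18:30.
Sofia ∩ Freya: 10:30–11:30, 14:30–15:00, 16:30–17:00.
Sofia ∩ Freya ∩ Beatriz: 10:30–11:30, 14:30–15:00, 16:30–17:00.
Sofia ∩ Freya ∩ Beatriz ∩ Diego: 10:30–11:00, 14:30–15:00.
Restricted to 10:00–16:30: 10:30–11:00, 14:30–15:00.
Total common minutes: 30 + 30 = 60.

60 minutes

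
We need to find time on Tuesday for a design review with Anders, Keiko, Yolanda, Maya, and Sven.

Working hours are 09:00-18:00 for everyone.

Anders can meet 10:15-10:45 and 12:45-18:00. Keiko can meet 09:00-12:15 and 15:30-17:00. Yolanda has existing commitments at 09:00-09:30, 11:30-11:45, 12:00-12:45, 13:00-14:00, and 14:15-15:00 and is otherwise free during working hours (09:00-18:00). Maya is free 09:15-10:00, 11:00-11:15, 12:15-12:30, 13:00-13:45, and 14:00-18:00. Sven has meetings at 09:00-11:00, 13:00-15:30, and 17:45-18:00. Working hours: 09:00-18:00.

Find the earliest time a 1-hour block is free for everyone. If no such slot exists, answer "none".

15:30

Yolanda free within 09:00–18:00: 09:30–11:30, 11:45–12:00, 12:45–13:00, 14:00–14:15, 15:00–18:00.
Sven free within 09:00–18:00: 11:00–13:00, 15:30–17:45.
Anders ∩ Keiko: 10:15–10:45, 15:30–17:00.
Anders ∩ Keiko ∩ Yolanda: 10:15–10:45, 15:30–17:00.
Anders ∩ Keiko ∩ Yolanda ∩ Maya: 15:30–17:00.
Anders ∩ Keiko ∩ Yolanda ∩ Maya ∩ Sven: 15:30–17:00.
Windows ≥ 60 min: 15:30–17:00.
Earliest such window starts at 15:30.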